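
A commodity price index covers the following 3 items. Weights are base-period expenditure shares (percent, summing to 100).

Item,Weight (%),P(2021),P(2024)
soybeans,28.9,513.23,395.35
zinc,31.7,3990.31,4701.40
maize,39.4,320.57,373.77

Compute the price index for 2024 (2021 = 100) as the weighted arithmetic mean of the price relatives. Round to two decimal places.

soybeans: 28.9 × (395.35/513.23) = 28.9 × 0.770317 = 22.2622
zinc: 31.7 × (4701.40/3990.31) = 31.7 × 1.178204 = 37.3491
maize: 39.4 × (373.77/320.57) = 39.4 × 1.165954 = 45.9386
Index = Σ wᵢ·(p₁ᵢ/p₀ᵢ) = 22.2622 + 37.3491 + 45.9386 = 105.5498

105.55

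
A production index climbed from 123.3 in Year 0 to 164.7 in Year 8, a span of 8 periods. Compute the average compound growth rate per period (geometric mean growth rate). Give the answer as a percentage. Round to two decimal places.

Growth factor = (164.7/123.3)^(1/8) = (1.335766)^(1/8) = 1.036851
Growth rate = 1.036851 − 1 = 0.036851 = 3.6851%

3.69%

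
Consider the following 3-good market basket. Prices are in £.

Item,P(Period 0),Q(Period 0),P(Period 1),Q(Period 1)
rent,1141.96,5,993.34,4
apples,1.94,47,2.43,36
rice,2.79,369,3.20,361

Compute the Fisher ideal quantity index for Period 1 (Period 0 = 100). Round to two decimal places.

Laspeyres component (base-period weights):
ΣP(Period 0)Q(Period 1) = 1141.96×4 + 1.94×36 + 2.79×361 = 4567.84 + 69.84 + 1007.19 = 5644.87
ΣP(Period 0)Q(Period 0) = 1141.96×5 + 1.94×47 + 2.79×369 = 5709.8 + 91.18 + 1029.51 = 6830.49
L = 5644.87 / 6830.49 × 100 = 82.6422
Paasche component (current-period weights):
ΣP(Period 1)Q(Period 1) = 993.34×4 + 2.43×36 + 3.20×361 = 3973.36 + 87.48 + 1155.2 = 5216.04
ΣP(Period 1)Q(Period 0) = 993.34×5 + 2.43×47 + 3.20×369 = 4966.7 + 114.21 + 1180.8 = 6261.71
P = 5216.04 / 6261.71 × 100 = 83.3006
Fisher = √(L × P) = √(82.6422 × 83.3006) = 82.9708

82.97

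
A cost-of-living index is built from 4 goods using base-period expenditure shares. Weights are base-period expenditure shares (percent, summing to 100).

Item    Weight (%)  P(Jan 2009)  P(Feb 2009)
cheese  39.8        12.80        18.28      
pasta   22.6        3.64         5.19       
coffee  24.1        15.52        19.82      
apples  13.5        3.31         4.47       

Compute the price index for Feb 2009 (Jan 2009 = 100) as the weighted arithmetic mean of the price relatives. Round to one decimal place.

cheese: 39.8 × (18.28/12.80) = 39.8 × 1.428125 = 56.8394
pasta: 22.6 × (5.19/3.64) = 22.6 × 1.425824 = 32.2236
coffee: 24.1 × (19.82/15.52) = 24.1 × 1.277062 = 30.7772
apples: 13.5 × (4.47/3.31) = 13.5 × 1.350453 = 18.2311
Index = Σ wᵢ·(p₁ᵢ/p₀ᵢ) = 56.8394 + 32.2236 + 30.7772 + 18.2311 = 138.0713

138.1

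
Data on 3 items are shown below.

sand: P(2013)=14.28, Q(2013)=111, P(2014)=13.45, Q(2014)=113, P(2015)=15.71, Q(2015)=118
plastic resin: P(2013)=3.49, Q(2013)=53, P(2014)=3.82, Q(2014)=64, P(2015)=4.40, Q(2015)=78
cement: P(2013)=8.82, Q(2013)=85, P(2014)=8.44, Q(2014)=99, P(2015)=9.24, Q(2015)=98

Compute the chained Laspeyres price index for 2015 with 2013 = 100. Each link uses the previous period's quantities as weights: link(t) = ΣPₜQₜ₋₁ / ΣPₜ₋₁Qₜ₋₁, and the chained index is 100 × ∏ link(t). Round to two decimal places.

Link 2013→2014:
ΣP(2014)Q(2013) = 13.45×111 + 3.82×53 + 8.44×85 = 1492.95 + 202.46 + 717.4 = 2412.81
ΣP(2013)Q(2013) = 14.28×111 + 3.49×53 + 8.82×85 = 1585.08 + 184.97 + 749.7 = 2519.75
link = 2412.81/2519.75 = 0.957559
Link 2014→2015:
ΣP(2015)Q(2014) = 15.71×113 + 4.40×64 + 9.24×99 = 1775.23 + 281.6 + 914.76 = 2971.59
ΣP(2014)Q(2014) = 13.45×113 + 3.82×64 + 8.44×99 = 1519.85 + 244.48 + 835.56 = 2599.89
link = 2971.59/2599.89 = 1.142968
Chained index = 100 × 0.957559 × 1.142968 = 109.4459

109.45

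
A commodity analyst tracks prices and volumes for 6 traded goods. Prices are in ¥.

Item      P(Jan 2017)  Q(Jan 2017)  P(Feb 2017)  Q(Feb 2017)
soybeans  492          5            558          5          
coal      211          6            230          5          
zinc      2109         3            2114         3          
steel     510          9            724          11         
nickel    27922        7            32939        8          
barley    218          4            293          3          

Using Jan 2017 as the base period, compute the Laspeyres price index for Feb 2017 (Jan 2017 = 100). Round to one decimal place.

Laspeyres price index uses base-period quantities as weights.
ΣP(Feb 2017)·Q(Jan 2017) = 558×5 + 230×6 + 2114×3 + 724×9 + 32939×7 + 293×4 = 2790 + 1380 + 6342 + 6516 + 230573 + 1172 = 248773
ΣP(Jan 2017)·Q(Jan 2017) = 492×5 + 211×6 + 2109×3 + 510×9 + 27922×7 + 218×4 = 2460 + 1266 + 6327 + 4590 + 195454 + 872 = 210969
Index = 248773 / 210969 × 100 = 117.9192

117.9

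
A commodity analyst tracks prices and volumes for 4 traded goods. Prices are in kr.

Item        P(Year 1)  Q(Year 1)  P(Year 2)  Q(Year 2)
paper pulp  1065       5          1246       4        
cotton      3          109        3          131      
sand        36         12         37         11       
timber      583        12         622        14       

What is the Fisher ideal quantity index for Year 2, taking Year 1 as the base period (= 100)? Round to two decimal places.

100.59

Laspeyres component (base-period weights):
ΣP(Year 1)Q(Year 2) = 1065×4 + 3×131 + 36×11 + 583×14 = 4260 + 393 + 396 + 8162 = 13211
ΣP(Year 1)Q(Year 1) = 1065×5 + 3×109 + 36×12 + 583×12 = 5325 + 327 + 432 + 6996 = 13080
L = 13211 / 13080 × 100 = 101.0015
Paasche component (current-period weights):
ΣP(Year 2)Q(Year 2) = 1246×4 + 3×131 + 37×11 + 622×14 = 4984 + 393 + 407 + 8708 = 14492
ΣP(Year 2)Q(Year 1) = 1246×5 + 3×109 + 37×12 + 622×12 = 6230 + 327 + 444 + 7464 = 14465
P = 14492 / 14465 × 100 = 100.1867
Fisher = √(L × P) = √(101.0015 × 100.1867) = 100.5933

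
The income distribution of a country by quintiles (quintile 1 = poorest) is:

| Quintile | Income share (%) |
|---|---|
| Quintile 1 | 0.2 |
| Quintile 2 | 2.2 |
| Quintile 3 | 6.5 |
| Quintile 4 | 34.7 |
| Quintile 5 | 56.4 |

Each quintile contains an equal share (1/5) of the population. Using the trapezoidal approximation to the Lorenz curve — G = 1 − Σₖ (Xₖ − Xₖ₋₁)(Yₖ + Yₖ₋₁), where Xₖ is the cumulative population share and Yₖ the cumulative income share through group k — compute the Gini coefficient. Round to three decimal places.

0.580

Cumulative income shares Yₖ: 0.0020, 0.0240, 0.0890, 0.4360, 1.0000
Σ (Xₖ−Xₖ₋₁)(Yₖ+Yₖ₋₁) = (1/5)(0.0020+0.0000) + (1/5)(0.0240+0.0020) + (1/5)(0.0890+0.0240) + (1/5)(0.4360+0.0890) + (1/5)(1.0000+0.4360)
  = 0.0004 + 0.0052 + 0.0226 + 0.1050 + 0.2872 = 0.4204
G = 1 − 0.4204 = 0.5796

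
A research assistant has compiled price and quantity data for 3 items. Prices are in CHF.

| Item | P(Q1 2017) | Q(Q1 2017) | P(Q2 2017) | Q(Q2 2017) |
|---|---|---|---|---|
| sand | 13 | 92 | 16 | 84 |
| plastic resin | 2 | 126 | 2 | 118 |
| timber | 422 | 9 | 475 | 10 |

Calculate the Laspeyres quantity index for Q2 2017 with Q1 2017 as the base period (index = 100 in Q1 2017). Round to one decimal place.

105.8

Laspeyres quantity index uses base-period prices as weights.
ΣP(Q1 2017)·Q(Q2 2017) = 13×84 + 2×118 + 422×10 = 1092 + 236 + 4220 = 5548
ΣP(Q1 2017)·Q(Q1 2017) = 13×92 + 2×126 + 422×9 = 1196 + 252 + 3798 = 5246
Index = 5548 / 5246 × 100 = 105.7568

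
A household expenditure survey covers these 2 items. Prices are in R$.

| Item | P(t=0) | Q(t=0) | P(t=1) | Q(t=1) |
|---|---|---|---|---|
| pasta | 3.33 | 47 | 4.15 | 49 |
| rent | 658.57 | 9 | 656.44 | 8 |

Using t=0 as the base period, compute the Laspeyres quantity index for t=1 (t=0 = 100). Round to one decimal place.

Laspeyres quantity index uses base-period prices as weights.
ΣP(t=0)·Q(t=1) = 3.33×49 + 658.57×8 = 163.17 + 5268.56 = 5431.73
ΣP(t=0)·Q(t=0) = 3.33×47 + 658.57×9 = 156.51 + 5927.13 = 6083.64
Index = 5431.73 / 6083.64 × 100 = 89.2842

89.3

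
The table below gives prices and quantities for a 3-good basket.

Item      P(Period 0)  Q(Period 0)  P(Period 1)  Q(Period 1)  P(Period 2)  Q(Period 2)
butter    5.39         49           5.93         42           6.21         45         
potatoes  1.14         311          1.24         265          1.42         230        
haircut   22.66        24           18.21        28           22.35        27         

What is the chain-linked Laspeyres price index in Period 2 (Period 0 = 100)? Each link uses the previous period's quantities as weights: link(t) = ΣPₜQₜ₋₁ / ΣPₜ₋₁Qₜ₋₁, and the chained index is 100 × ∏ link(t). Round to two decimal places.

111.21

Link Period 0→Period 1:
ΣP(Period 1)Q(Period 0) = 5.93×49 + 1.24×311 + 18.21×24 = 290.57 + 385.64 + 437.04 = 1113.25
ΣP(Period 0)Q(Period 0) = 5.39×49 + 1.14×311 + 22.66×24 = 264.11 + 354.54 + 543.84 = 1162.49
link = 1113.25/1162.49 = 0.957643
Link Period 1→Period 2:
ΣP(Period 2)Q(Period 1) = 6.21×42 + 1.42×265 + 22.35×28 = 260.82 + 376.3 + 625.8 = 1262.92
ΣP(Period 1)Q(Period 1) = 5.93×42 + 1.24×265 + 18.21×28 = 249.06 + 328.6 + 509.88 = 1087.54
link = 1262.92/1087.54 = 1.161263
Chained index = 100 × 0.957643 × 1.161263 = 111.2075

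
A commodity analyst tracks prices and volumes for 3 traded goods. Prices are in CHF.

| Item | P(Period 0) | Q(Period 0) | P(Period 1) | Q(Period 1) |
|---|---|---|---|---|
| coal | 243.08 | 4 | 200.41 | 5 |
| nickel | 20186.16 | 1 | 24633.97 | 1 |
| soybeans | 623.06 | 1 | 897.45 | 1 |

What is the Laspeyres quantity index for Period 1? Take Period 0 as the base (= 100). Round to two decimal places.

101.12

Laspeyres quantity index uses base-period prices as weights.
ΣP(Period 0)·Q(Period 1) = 243.08×5 + 20186.16×1 + 623.06×1 = 1215.4 + 20186.16 + 623.06 = 22024.62
ΣP(Period 0)·Q(Period 0) = 243.08×4 + 20186.16×1 + 623.06×1 = 972.32 + 20186.16 + 623.06 = 21781.54
Index = 22024.62 / 21781.54 × 100 = 101.1160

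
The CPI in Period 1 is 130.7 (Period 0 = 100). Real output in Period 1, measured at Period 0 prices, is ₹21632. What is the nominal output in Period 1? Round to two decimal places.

28273.02

Nominal = Real × (Index/100) = 21632 × (130.7/100)
        = 21632 × 1.307 = 28273.0240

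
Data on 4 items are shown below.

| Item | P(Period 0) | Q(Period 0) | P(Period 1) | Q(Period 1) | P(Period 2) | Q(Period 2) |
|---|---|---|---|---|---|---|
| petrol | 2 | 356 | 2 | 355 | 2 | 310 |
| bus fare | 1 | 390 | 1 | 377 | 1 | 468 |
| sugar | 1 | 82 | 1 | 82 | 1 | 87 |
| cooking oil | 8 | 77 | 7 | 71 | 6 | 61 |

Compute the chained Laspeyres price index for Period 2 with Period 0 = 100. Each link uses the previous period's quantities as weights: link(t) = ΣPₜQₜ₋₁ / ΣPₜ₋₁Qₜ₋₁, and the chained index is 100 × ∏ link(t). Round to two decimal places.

Link Period 0→Period 1:
ΣP(Period 1)Q(Period 0) = 2×356 + 1×390 + 1×82 + 7×77 = 712 + 390 + 82 + 539 = 1723
ΣP(Period 0)Q(Period 0) = 2×356 + 1×390 + 1×82 + 8×77 = 712 + 390 + 82 + 616 = 1800
link = 1723/1800 = 0.957222
Link Period 1→Period 2:
ΣP(Period 2)Q(Period 1) = 2×355 + 1×377 + 1×82 + 6×71 = 710 + 377 + 82 + 426 = 1595
ΣP(Period 1)Q(Period 1) = 2×355 + 1×377 + 1×82 + 7×71 = 710 + 377 + 82 + 497 = 1666
link = 1595/1666 = 0.957383
Chained index = 100 × 0.957222 × 0.957383 = 91.6428

91.64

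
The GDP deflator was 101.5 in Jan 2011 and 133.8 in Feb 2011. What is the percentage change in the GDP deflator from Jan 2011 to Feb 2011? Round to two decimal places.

Change = (133.8 − 101.5) / 101.5 × 100
       = 32.3 / 101.5 × 100 = 31.8227%

31.82%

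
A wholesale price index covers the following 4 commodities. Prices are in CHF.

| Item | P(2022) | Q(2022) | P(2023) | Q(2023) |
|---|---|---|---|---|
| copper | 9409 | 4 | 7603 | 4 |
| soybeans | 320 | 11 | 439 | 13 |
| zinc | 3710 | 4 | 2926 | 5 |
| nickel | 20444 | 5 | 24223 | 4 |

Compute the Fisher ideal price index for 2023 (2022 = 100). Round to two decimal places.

Laspeyres component (base-period weights):
ΣP(2023)Q(2022) = 7603×4 + 439×11 + 2926×4 + 24223×5 = 30412 + 4829 + 11704 + 121115 = 168060
ΣP(2022)Q(2022) = 9409×4 + 320×11 + 3710×4 + 20444×5 = 37636 + 3520 + 14840 + 102220 = 158216
L = 168060 / 158216 × 100 = 106.2219
Paasche component (current-period weights):
ΣP(2023)Q(2023) = 7603×4 + 439×13 + 2926×5 + 24223×4 = 30412 + 5707 + 14630 + 96892 = 147641
ΣP(2022)Q(2023) = 9409×4 + 320×13 + 3710×5 + 20444×4 = 37636 + 4160 + 18550 + 81776 = 142122
P = 147641 / 142122 × 100 = 103.8833
Fisher = √(L × P) = √(106.2219 × 103.8833) = 105.0461

105.05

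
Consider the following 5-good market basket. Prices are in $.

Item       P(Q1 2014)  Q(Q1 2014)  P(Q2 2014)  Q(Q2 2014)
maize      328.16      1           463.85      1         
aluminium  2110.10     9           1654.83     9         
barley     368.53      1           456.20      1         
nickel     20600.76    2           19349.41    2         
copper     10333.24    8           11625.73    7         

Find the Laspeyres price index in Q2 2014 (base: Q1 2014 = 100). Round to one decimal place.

102.8

Laspeyres price index uses base-period quantities as weights.
ΣP(Q2 2014)·Q(Q1 2014) = 463.85×1 + 1654.83×9 + 456.20×1 + 19349.41×2 + 11625.73×8 = 463.85 + 14893.47 + 456.2 + 38698.82 + 93005.84 = 147518.18
ΣP(Q1 2014)·Q(Q1 2014) = 328.16×1 + 2110.10×9 + 368.53×1 + 20600.76×2 + 10333.24×8 = 328.16 + 18990.9 + 368.53 + 41201.52 + 82665.92 = 143555.03
Index = 147518.18 / 143555.03 × 100 = 102.7607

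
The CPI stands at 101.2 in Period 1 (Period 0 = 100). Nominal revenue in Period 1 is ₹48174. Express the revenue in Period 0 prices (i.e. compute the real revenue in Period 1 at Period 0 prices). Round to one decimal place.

47602.8

Real = Nominal ÷ (Index/100) = 48174 ÷ (101.2/100)
     = 48174 ÷ 1.012 = 47602.7668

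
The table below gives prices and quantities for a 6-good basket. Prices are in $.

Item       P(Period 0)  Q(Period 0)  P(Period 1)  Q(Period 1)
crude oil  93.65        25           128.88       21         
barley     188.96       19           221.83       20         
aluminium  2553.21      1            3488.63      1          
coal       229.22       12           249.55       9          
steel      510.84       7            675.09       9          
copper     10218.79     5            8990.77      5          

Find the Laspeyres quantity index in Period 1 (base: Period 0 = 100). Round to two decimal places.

Laspeyres quantity index uses base-period prices as weights.
ΣP(Period 0)·Q(Period 1) = 93.65×21 + 188.96×20 + 2553.21×1 + 229.22×9 + 510.84×9 + 10218.79×5 = 1966.65 + 3779.2 + 2553.21 + 2062.98 + 4597.56 + 51093.95 = 66053.55
ΣP(Period 0)·Q(Period 0) = 93.65×25 + 188.96×19 + 2553.21×1 + 229.22×12 + 510.84×7 + 10218.79×5 = 2341.25 + 3590.24 + 2553.21 + 2750.64 + 3575.88 + 51093.95 = 65905.17
Index = 66053.55 / 65905.17 × 100 = 100.2251

100.23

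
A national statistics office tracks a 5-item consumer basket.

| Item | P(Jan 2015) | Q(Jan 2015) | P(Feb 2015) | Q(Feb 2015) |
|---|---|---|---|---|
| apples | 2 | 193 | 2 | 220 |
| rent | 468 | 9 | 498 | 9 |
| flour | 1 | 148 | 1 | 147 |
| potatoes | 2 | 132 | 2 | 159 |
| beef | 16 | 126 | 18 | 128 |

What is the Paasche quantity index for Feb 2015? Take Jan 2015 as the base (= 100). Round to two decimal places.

101.89

Paasche quantity index uses current-period prices as weights.
ΣP(Feb 2015)·Q(Feb 2015) = 2×220 + 498×9 + 1×147 + 2×159 + 18×128 = 440 + 4482 + 147 + 318 + 2304 = 7691
ΣP(Feb 2015)·Q(Jan 2015) = 2×193 + 498×9 + 1×148 + 2×132 + 18×126 = 386 + 4482 + 148 + 264 + 2268 = 7548
Index = 7691 / 7548 × 100 = 101.8945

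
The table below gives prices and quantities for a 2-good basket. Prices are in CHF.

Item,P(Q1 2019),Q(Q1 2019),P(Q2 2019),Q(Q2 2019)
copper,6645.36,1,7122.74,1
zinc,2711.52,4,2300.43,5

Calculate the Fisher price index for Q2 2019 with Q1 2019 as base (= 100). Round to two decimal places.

92.76

Laspeyres component (base-period weights):
ΣP(Q2 2019)Q(Q1 2019) = 7122.74×1 + 2300.43×4 = 7122.74 + 9201.72 = 16324.46
ΣP(Q1 2019)Q(Q1 2019) = 6645.36×1 + 2711.52×4 = 6645.36 + 10846.08 = 17491.44
L = 16324.46 / 17491.44 × 100 = 93.3283
Paasche component (current-period weights):
ΣP(Q2 2019)Q(Q2 2019) = 7122.74×1 + 2300.43×5 = 7122.74 + 11502.15 = 18624.89
ΣP(Q1 2019)Q(Q2 2019) = 6645.36×1 + 2711.52×5 = 6645.36 + 13557.6 = 20202.96
P = 18624.89 / 20202.96 × 100 = 92.1889
Fisher = √(L × P) = √(93.3283 × 92.1889) = 92.7568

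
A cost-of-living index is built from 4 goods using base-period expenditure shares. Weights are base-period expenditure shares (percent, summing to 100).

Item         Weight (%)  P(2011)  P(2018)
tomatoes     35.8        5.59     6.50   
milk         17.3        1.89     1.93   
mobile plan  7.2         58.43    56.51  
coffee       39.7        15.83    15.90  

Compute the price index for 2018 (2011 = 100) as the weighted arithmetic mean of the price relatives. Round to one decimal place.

tomatoes: 35.8 × (6.50/5.59) = 35.8 × 1.162791 = 41.6279
milk: 17.3 × (1.93/1.89) = 17.3 × 1.021164 = 17.6661
mobile plan: 7.2 × (56.51/58.43) = 7.2 × 0.967140 = 6.9634
coffee: 39.7 × (15.90/15.83) = 39.7 × 1.004422 = 39.8756
Index = Σ wᵢ·(p₁ᵢ/p₀ᵢ) = 41.6279 + 17.6661 + 6.9634 + 39.8756 = 106.1330

106.1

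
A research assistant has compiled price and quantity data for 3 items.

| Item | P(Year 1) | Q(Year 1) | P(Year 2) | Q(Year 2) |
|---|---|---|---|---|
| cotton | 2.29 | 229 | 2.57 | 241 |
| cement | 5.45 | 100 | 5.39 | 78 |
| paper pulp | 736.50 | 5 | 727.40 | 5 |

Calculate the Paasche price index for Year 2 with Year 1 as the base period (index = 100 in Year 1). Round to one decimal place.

100.4

Paasche price index uses current-period quantities as weights.
ΣP(Year 2)·Q(Year 2) = 2.57×241 + 5.39×78 + 727.40×5 = 619.37 + 420.42 + 3637 = 4676.79
ΣP(Year 1)·Q(Year 2) = 2.29×241 + 5.45×78 + 736.50×5 = 551.89 + 425.1 + 3682.5 = 4659.49
Index = 4676.79 / 4659.49 × 100 = 100.3713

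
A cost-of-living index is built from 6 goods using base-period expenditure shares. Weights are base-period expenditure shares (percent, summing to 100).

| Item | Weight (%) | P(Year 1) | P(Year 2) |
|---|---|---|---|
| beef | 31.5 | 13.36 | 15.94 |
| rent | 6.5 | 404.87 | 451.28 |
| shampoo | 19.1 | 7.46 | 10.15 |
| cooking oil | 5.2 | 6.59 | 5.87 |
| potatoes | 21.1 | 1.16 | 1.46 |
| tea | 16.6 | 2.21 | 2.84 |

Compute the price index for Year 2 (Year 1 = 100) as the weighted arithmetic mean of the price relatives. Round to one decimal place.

123.3

beef: 31.5 × (15.94/13.36) = 31.5 × 1.193114 = 37.5831
rent: 6.5 × (451.28/404.87) = 6.5 × 1.114629 = 7.2451
shampoo: 19.1 × (10.15/7.46) = 19.1 × 1.360590 = 25.9873
cooking oil: 5.2 × (5.87/6.59) = 5.2 × 0.890744 = 4.6319
potatoes: 21.1 × (1.46/1.16) = 21.1 × 1.258621 = 26.5569
tea: 16.6 × (2.84/2.21) = 16.6 × 1.285068 = 21.3321
Index = Σ wᵢ·(p₁ᵢ/p₀ᵢ) = 37.5831 + 7.2451 + 25.9873 + 4.6319 + 26.5569 + 21.3321 = 123.3363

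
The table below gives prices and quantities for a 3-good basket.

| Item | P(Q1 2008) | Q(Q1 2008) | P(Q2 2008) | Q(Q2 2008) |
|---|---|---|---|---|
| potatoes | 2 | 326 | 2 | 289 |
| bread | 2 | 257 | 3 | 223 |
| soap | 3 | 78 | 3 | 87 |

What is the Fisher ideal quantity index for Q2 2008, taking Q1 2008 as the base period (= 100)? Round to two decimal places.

91.40

Laspeyres component (base-period weights):
ΣP(Q1 2008)Q(Q2 2008) = 2×289 + 2×223 + 3×87 = 578 + 446 + 261 = 1285
ΣP(Q1 2008)Q(Q1 2008) = 2×326 + 2×257 + 3×78 = 652 + 514 + 234 = 1400
L = 1285 / 1400 × 100 = 91.7857
Paasche component (current-period weights):
ΣP(Q2 2008)Q(Q2 2008) = 2×289 + 3×223 + 3×87 = 578 + 669 + 261 = 1508
ΣP(Q2 2008)Q(Q1 2008) = 2×326 + 3×257 + 3×78 = 652 + 771 + 234 = 1657
P = 1508 / 1657 × 100 = 91.0078
Fisher = √(L × P) = √(91.7857 × 91.0078) = 91.3960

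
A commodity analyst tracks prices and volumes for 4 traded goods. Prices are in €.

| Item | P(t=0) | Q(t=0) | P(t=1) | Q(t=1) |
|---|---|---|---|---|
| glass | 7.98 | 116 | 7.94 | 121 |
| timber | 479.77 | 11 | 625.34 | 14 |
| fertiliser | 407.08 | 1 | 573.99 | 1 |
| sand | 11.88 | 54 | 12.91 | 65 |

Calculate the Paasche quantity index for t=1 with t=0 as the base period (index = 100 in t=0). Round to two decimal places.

122.68

Paasche quantity index uses current-period prices as weights.
ΣP(t=1)·Q(t=1) = 7.94×121 + 625.34×14 + 573.99×1 + 12.91×65 = 960.74 + 8754.76 + 573.99 + 839.15 = 11128.64
ΣP(t=1)·Q(t=0) = 7.94×116 + 625.34×11 + 573.99×1 + 12.91×54 = 921.04 + 6878.74 + 573.99 + 697.14 = 9070.91
Index = 11128.64 / 9070.91 × 100 = 122.6849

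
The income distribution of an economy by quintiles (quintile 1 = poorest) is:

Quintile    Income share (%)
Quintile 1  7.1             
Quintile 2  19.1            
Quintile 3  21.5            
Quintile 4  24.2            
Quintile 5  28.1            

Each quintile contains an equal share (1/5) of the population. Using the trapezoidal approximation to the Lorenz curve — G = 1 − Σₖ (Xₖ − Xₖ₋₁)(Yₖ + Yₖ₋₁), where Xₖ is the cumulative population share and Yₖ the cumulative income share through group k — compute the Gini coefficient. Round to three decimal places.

0.188

Cumulative income shares Yₖ: 0.0710, 0.2620, 0.4770, 0.7190, 1.0000
Σ (Xₖ−Xₖ₋₁)(Yₖ+Yₖ₋₁) = (1/5)(0.0710+0.0000) + (1/5)(0.2620+0.0710) + (1/5)(0.4770+0.2620) + (1/5)(0.7190+0.4770) + (1/5)(1.0000+0.7190)
  = 0.0142 + 0.0666 + 0.1478 + 0.2392 + 0.3438 = 0.8116
G = 1 − 0.8116 = 0.1884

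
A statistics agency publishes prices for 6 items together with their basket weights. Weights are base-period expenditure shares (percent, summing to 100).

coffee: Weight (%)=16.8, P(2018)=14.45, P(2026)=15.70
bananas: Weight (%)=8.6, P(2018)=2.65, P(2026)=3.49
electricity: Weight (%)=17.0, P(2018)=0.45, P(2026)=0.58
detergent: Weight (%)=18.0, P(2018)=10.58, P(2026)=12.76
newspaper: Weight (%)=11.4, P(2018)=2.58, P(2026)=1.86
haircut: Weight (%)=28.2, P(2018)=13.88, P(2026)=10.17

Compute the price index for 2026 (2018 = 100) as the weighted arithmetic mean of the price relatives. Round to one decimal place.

coffee: 16.8 × (15.70/14.45) = 16.8 × 1.086505 = 18.2533
bananas: 8.6 × (3.49/2.65) = 8.6 × 1.316981 = 11.3260
electricity: 17.0 × (0.58/0.45) = 17.0 × 1.288889 = 21.9111
detergent: 18.0 × (12.76/10.58) = 18.0 × 1.206049 = 21.7089
newspaper: 11.4 × (1.86/2.58) = 11.4 × 0.720930 = 8.2186
haircut: 28.2 × (10.17/13.88) = 28.2 × 0.732709 = 20.6624
Index = Σ wᵢ·(p₁ᵢ/p₀ᵢ) = 18.2533 + 11.3260 + 21.9111 + 21.7089 + 8.2186 + 20.6624 = 102.0803

102.1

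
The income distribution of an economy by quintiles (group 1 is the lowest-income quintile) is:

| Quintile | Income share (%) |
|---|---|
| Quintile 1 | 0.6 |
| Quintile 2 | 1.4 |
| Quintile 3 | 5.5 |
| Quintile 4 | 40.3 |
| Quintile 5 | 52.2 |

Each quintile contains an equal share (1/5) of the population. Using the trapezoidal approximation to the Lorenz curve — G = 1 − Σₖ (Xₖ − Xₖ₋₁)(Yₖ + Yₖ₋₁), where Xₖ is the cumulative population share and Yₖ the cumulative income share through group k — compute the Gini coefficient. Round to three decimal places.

Cumulative income shares Yₖ: 0.0060, 0.0200, 0.0750, 0.4780, 1.0000
Σ (Xₖ−Xₖ₋₁)(Yₖ+Yₖ₋₁) = (1/5)(0.0060+0.0000) + (1/5)(0.0200+0.0060) + (1/5)(0.0750+0.0200) + (1/5)(0.4780+0.0750) + (1/5)(1.0000+0.4780)
  = 0.0012 + 0.0052 + 0.0190 + 0.1106 + 0.2956 = 0.4316
G = 1 − 0.4316 = 0.5684

0.568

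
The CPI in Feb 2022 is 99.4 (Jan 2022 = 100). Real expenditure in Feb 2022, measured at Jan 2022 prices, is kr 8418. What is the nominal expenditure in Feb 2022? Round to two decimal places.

8367.49

Nominal = Real × (Index/100) = 8418 × (99.4/100)
        = 8418 × 0.994 = 8367.4920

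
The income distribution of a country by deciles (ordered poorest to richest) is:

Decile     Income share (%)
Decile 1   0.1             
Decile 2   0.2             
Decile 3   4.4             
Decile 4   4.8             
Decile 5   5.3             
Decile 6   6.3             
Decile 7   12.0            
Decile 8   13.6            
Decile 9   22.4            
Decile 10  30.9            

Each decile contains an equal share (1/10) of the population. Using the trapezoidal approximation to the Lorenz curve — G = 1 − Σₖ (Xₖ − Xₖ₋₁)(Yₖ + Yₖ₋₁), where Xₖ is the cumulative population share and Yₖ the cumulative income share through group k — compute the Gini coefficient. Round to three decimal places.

0.501

Cumulative income shares Yₖ: 0.0010, 0.0030, 0.0470, 0.0950, 0.1480, 0.2110, 0.3310, 0.4670, 0.6910, 1.0000
Σ (Xₖ−Xₖ₋₁)(Yₖ+Yₖ₋₁) = (1/10)(0.0010+0.0000) + (1/10)(0.0030+0.0010) + (1/10)(0.0470+0.0030) + (1/10)(0.0950+0.0470) + (1/10)(0.1480+0.0950) + (1/10)(0.2110+0.1480) + (1/10)(0.3310+0.2110) + (1/10)(0.4670+0.3310) + (1/10)(0.6910+0.4670) + (1/10)(1.0000+0.6910)
  = 0.0001 + 0.0004 + 0.0050 + 0.0142 + 0.0243 + 0.0359 + 0.0542 + 0.0798 + 0.1158 + 0.1691 = 0.4988
G = 1 − 0.4988 = 0.5012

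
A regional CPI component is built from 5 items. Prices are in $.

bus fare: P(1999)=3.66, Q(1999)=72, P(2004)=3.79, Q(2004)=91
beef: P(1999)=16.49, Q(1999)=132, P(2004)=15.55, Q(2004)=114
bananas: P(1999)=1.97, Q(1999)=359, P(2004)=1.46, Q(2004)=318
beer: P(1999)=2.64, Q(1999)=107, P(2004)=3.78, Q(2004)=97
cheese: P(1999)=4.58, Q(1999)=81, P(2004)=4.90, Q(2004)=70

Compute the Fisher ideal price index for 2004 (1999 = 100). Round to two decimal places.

Laspeyres component (base-period weights):
ΣP(2004)Q(1999) = 3.79×72 + 15.55×132 + 1.46×359 + 3.78×107 + 4.90×81 = 272.88 + 2052.6 + 524.14 + 404.46 + 396.9 = 3650.98
ΣP(1999)Q(1999) = 3.66×72 + 16.49×132 + 1.97×359 + 2.64×107 + 4.58×81 = 263.52 + 2176.68 + 707.23 + 282.48 + 370.98 = 3800.89
L = 3650.98 / 3800.89 × 100 = 96.0559
Paasche component (current-period weights):
ΣP(2004)Q(2004) = 3.79×91 + 15.55×114 + 1.46×318 + 3.78×97 + 4.90×70 = 344.89 + 1772.7 + 464.28 + 366.66 + 343 = 3291.53
ΣP(1999)Q(2004) = 3.66×91 + 16.49×114 + 1.97×318 + 2.64×97 + 4.58×70 = 333.06 + 1879.86 + 626.46 + 256.08 + 320.6 = 3416.06
P = 3291.53 / 3416.06 × 100 = 96.3546
Fisher = √(L × P) = √(96.0559 × 96.3546) = 96.2051

96.21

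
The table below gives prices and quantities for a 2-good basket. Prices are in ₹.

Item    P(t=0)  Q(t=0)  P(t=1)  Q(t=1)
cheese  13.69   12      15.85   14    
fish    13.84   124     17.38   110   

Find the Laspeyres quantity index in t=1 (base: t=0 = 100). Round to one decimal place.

91.2

Laspeyres quantity index uses base-period prices as weights.
ΣP(t=0)·Q(t=1) = 13.69×14 + 13.84×110 = 191.66 + 1522.4 = 1714.06
ΣP(t=0)·Q(t=0) = 13.69×12 + 13.84×124 = 164.28 + 1716.16 = 1880.44
Index = 1714.06 / 1880.44 × 100 = 91.1521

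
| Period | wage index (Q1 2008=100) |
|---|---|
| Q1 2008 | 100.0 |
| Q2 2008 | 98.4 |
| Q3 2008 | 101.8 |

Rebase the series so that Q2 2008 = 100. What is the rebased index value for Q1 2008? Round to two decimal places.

101.63

Rebased(Q1 2008) = 100.0 / 98.4 × 100 = 101.6260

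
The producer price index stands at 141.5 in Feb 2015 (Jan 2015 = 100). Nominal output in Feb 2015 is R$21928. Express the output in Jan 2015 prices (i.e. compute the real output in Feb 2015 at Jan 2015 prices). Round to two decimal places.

Real = Nominal ÷ (Index/100) = 21928 ÷ (141.5/100)
     = 21928 ÷ 1.415 = 15496.8198

15496.82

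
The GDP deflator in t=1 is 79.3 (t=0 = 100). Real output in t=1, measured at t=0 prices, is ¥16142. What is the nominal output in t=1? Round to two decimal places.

12800.61

Nominal = Real × (Index/100) = 16142 × (79.3/100)
        = 16142 × 0.793 = 12800.6060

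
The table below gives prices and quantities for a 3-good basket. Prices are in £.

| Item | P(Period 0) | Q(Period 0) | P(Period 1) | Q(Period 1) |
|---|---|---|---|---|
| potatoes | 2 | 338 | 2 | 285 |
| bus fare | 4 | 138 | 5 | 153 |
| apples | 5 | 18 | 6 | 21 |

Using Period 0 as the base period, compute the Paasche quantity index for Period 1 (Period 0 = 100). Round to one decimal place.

Paasche quantity index uses current-period prices as weights.
ΣP(Period 1)·Q(Period 1) = 2×285 + 5×153 + 6×21 = 570 + 765 + 126 = 1461
ΣP(Period 1)·Q(Period 0) = 2×338 + 5×138 + 6×18 = 676 + 690 + 108 = 1474
Index = 1461 / 1474 × 100 = 99.1180

99.1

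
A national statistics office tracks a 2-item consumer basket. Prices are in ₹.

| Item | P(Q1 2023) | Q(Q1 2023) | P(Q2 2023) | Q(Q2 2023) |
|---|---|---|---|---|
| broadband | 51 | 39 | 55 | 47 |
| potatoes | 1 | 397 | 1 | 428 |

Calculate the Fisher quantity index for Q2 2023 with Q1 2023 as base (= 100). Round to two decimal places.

118.46

Laspeyres component (base-period weights):
ΣP(Q1 2023)Q(Q2 2023) = 51×47 + 1×428 = 2397 + 428 = 2825
ΣP(Q1 2023)Q(Q1 2023) = 51×39 + 1×397 = 1989 + 397 = 2386
L = 2825 / 2386 × 100 = 118.3990
Paasche component (current-period weights):
ΣP(Q2 2023)Q(Q2 2023) = 55×47 + 1×428 = 2585 + 428 = 3013
ΣP(Q2 2023)Q(Q1 2023) = 55×39 + 1×397 = 2145 + 397 = 2542
P = 3013 / 2542 × 100 = 118.5287
Fisher = √(L × P) = √(118.3990 × 118.5287) = 118.4638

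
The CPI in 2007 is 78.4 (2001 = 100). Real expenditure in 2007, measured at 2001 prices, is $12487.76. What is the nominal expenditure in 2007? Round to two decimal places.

Nominal = Real × (Index/100) = 12487.76 × (78.4/100)
        = 12487.76 × 0.784 = 9790.4038

9790.40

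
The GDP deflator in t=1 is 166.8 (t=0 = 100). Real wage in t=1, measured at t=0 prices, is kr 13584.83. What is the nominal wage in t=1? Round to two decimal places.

Nominal = Real × (Index/100) = 13584.83 × (166.8/100)
        = 13584.83 × 1.668 = 22659.4964

22659.50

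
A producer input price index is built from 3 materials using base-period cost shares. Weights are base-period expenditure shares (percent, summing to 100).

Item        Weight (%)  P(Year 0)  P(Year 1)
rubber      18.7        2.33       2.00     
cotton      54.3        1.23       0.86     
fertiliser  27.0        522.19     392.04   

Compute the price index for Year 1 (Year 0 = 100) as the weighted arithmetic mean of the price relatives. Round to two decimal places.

rubber: 18.7 × (2.00/2.33) = 18.7 × 0.858369 = 16.0515
cotton: 54.3 × (0.86/1.23) = 54.3 × 0.699187 = 37.9659
fertiliser: 27.0 × (392.04/522.19) = 27.0 × 0.750761 = 20.2706
Index = Σ wᵢ·(p₁ᵢ/p₀ᵢ) = 16.0515 + 37.9659 + 20.2706 = 74.2879

74.29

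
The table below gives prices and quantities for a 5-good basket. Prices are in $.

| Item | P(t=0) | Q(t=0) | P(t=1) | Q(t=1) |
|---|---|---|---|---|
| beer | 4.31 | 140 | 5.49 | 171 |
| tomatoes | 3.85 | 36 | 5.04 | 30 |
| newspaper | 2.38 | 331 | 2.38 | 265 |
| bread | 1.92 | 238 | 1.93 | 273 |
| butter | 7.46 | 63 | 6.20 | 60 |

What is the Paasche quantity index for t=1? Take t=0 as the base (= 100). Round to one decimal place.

101.2

Paasche quantity index uses current-period prices as weights.
ΣP(t=1)·Q(t=1) = 5.49×171 + 5.04×30 + 2.38×265 + 1.93×273 + 6.20×60 = 938.79 + 151.2 + 630.7 + 526.89 + 372 = 2619.58
ΣP(t=1)·Q(t=0) = 5.49×140 + 5.04×36 + 2.38×331 + 1.93×238 + 6.20×63 = 768.6 + 181.44 + 787.78 + 459.34 + 390.6 = 2587.76
Index = 2619.58 / 2587.76 × 100 = 101.2296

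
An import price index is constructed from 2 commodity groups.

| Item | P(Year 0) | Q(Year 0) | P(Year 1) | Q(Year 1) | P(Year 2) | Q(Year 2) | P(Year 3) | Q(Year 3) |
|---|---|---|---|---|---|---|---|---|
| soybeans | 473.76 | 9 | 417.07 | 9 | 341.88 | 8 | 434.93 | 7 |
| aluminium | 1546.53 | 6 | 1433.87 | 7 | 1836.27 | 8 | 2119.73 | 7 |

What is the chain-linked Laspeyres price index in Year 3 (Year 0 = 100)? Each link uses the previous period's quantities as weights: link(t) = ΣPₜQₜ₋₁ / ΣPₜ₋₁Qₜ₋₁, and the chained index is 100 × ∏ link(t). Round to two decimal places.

123.62

Link Year 0→Year 1:
ΣP(Year 1)Q(Year 0) = 417.07×9 + 1433.87×6 = 3753.63 + 8603.22 = 12356.85
ΣP(Year 0)Q(Year 0) = 473.76×9 + 1546.53×6 = 4263.84 + 9279.18 = 13543.02
link = 12356.85/13543.02 = 0.912415
Link Year 1→Year 2:
ΣP(Year 2)Q(Year 1) = 341.88×9 + 1836.27×7 = 3076.92 + 12853.89 = 15930.81
ΣP(Year 1)Q(Year 1) = 417.07×9 + 1433.87×7 = 3753.63 + 10037.09 = 13790.72
link = 15930.81/13790.72 = 1.155183
Link Year 2→Year 3:
ΣP(Year 3)Q(Year 2) = 434.93×8 + 2119.73×8 = 3479.44 + 16957.84 = 20437.28
ΣP(Year 2)Q(Year 2) = 341.88×8 + 1836.27×8 = 2735.04 + 14690.16 = 17425.2
link = 20437.28/17425.2 = 1.172858
Chained index = 100 × 0.912415 × 1.155183 × 1.172858 = 123.6199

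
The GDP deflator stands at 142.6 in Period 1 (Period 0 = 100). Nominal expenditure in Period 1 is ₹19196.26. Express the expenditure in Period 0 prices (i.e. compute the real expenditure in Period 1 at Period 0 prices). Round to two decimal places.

13461.61

Real = Nominal ÷ (Index/100) = 19196.26 ÷ (142.6/100)
     = 19196.26 ÷ 1.426 = 13461.6129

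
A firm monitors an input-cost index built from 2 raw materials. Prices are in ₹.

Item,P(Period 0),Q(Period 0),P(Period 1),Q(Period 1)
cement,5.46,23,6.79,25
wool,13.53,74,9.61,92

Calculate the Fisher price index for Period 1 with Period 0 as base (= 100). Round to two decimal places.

76.63

Laspeyres component (base-period weights):
ΣP(Period 1)Q(Period 0) = 6.79×23 + 9.61×74 = 156.17 + 711.14 = 867.31
ΣP(Period 0)Q(Period 0) = 5.46×23 + 13.53×74 = 125.58 + 1001.22 = 1126.8
L = 867.31 / 1126.8 × 100 = 76.9711
Paasche component (current-period weights):
ΣP(Period 1)Q(Period 1) = 6.79×25 + 9.61×92 = 169.75 + 884.12 = 1053.87
ΣP(Period 0)Q(Period 1) = 5.46×25 + 13.53×92 = 136.5 + 1244.76 = 1381.26
P = 1053.87 / 1381.26 × 100 = 76.2977
Fisher = √(L × P) = √(76.9711 × 76.2977) = 76.6337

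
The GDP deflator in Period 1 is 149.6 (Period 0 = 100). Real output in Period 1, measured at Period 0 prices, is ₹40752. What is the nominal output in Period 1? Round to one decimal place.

60965.0

Nominal = Real × (Index/100) = 40752 × (149.6/100)
        = 40752 × 1.496 = 60964.9920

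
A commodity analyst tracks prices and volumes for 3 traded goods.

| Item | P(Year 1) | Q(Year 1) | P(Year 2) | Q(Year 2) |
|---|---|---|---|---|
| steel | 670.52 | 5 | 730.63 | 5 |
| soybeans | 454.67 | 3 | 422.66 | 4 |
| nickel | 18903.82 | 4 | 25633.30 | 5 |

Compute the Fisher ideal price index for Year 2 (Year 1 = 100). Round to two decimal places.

133.84

Laspeyres component (base-period weights):
ΣP(Year 2)Q(Year 1) = 730.63×5 + 422.66×3 + 25633.30×4 = 3653.15 + 1267.98 + 102533.2 = 107454.33
ΣP(Year 1)Q(Year 1) = 670.52×5 + 454.67×3 + 18903.82×4 = 3352.6 + 1364.01 + 75615.28 = 80331.89
L = 107454.33 / 80331.89 × 100 = 133.7630
Paasche component (current-period weights):
ΣP(Year 2)Q(Year 2) = 730.63×5 + 422.66×4 + 25633.30×5 = 3653.15 + 1690.64 + 128166.5 = 133510.29
ΣP(Year 1)Q(Year 2) = 670.52×5 + 454.67×4 + 18903.82×5 = 3352.6 + 1818.68 + 94519.1 = 99690.38
P = 133510.29 / 99690.38 × 100 = 133.9249
Fisher = √(L × P) = √(133.7630 × 133.9249) = 133.8439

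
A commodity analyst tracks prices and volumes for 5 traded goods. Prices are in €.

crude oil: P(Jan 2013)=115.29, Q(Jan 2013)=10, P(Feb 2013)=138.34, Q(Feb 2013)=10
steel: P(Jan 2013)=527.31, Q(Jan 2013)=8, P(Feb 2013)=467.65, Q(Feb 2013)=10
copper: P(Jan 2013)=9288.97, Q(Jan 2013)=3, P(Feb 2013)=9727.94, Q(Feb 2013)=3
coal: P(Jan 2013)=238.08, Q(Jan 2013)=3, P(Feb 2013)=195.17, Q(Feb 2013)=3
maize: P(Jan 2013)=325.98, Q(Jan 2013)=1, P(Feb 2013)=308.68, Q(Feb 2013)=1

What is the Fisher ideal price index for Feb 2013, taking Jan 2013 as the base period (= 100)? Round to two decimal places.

102.49

Laspeyres component (base-period weights):
ΣP(Feb 2013)Q(Jan 2013) = 138.34×10 + 467.65×8 + 9727.94×3 + 195.17×3 + 308.68×1 = 1383.4 + 3741.2 + 29183.82 + 585.51 + 308.68 = 35202.61
ΣP(Jan 2013)Q(Jan 2013) = 115.29×10 + 527.31×8 + 9288.97×3 + 238.08×3 + 325.98×1 = 1152.9 + 4218.48 + 27866.91 + 714.24 + 325.98 = 34278.51
L = 35202.61 / 34278.51 × 100 = 102.6959
Paasche component (current-period weights):
ΣP(Feb 2013)Q(Feb 2013) = 138.34×10 + 467.65×10 + 9727.94×3 + 195.17×3 + 308.68×1 = 1383.4 + 4676.5 + 29183.82 + 585.51 + 308.68 = 36137.91
ΣP(Jan 2013)Q(Feb 2013) = 115.29×10 + 527.31×10 + 9288.97×3 + 238.08×3 + 325.98×1 = 1152.9 + 5273.1 + 27866.91 + 714.24 + 325.98 = 35333.13
P = 36137.91 / 35333.13 × 100 = 102.2777
Fisher = √(L × P) = √(102.6959 × 102.2777) = 102.4866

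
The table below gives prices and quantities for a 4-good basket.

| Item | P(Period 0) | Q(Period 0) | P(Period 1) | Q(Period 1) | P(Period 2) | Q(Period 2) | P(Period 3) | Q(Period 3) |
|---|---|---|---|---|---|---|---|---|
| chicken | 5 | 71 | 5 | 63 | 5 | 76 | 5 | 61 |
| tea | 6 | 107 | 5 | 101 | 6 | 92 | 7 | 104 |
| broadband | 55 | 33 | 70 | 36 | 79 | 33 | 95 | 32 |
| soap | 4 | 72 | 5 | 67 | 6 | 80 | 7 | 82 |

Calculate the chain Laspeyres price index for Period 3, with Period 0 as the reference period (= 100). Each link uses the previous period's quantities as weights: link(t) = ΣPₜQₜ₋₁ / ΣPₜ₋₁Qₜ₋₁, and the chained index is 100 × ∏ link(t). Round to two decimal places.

Link Period 0→Period 1:
ΣP(Period 1)Q(Period 0) = 5×71 + 5×107 + 70×33 + 5×72 = 355 + 535 + 2310 + 360 = 3560
ΣP(Period 0)Q(Period 0) = 5×71 + 6×107 + 55×33 + 4×72 = 355 + 642 + 1815 + 288 = 3100
link = 3560/3100 = 1.148387
Link Period 1→Period 2:
ΣP(Period 2)Q(Period 1) = 5×63 + 6×101 + 79×36 + 6×67 = 315 + 606 + 2844 + 402 = 4167
ΣP(Period 1)Q(Period 1) = 5×63 + 5×101 + 70×36 + 5×67 = 315 + 505 + 2520 + 335 = 3675
link = 4167/3675 = 1.133878
Link Period 2→Period 3:
ΣP(Period 3)Q(Period 2) = 5×76 + 7×92 + 95×33 + 7×80 = 380 + 644 + 3135 + 560 = 4719
ΣP(Period 2)Q(Period 2) = 5×76 + 6×92 + 79×33 + 6×80 = 380 + 552 + 2607 + 480 = 4019
link = 4719/4019 = 1.174173
Chained index = 100 × 1.148387 × 1.133878 × 1.174173 = 152.8926

152.89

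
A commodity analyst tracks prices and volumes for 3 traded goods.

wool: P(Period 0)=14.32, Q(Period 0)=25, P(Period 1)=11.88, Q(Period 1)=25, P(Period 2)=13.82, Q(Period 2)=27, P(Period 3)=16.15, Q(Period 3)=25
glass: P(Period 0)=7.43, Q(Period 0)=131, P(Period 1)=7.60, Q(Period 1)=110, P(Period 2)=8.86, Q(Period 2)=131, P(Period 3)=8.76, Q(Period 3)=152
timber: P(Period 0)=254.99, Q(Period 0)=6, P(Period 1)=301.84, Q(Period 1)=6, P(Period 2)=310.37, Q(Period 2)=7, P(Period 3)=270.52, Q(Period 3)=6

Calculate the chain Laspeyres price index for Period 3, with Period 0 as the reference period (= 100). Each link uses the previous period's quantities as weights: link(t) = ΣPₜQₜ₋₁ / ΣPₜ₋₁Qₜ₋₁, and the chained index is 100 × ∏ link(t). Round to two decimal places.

110.00

Link Period 0→Period 1:
ΣP(Period 1)Q(Period 0) = 11.88×25 + 7.60×131 + 301.84×6 = 297 + 995.6 + 1811.04 = 3103.64
ΣP(Period 0)Q(Period 0) = 14.32×25 + 7.43×131 + 254.99×6 = 358 + 973.33 + 1529.94 = 2861.27
link = 3103.64/2861.27 = 1.084707
Link Period 1→Period 2:
ΣP(Period 2)Q(Period 1) = 13.82×25 + 8.86×110 + 310.37×6 = 345.5 + 974.6 + 1862.22 = 3182.32
ΣP(Period 1)Q(Period 1) = 11.88×25 + 7.60×110 + 301.84×6 = 297 + 836 + 1811.04 = 2944.04
link = 3182.32/2944.04 = 1.080936
Link Period 2→Period 3:
ΣP(Period 3)Q(Period 2) = 16.15×27 + 8.76×131 + 270.52×7 = 436.05 + 1147.56 + 1893.64 = 3477.25
ΣP(Period 2)Q(Period 2) = 13.82×27 + 8.86×131 + 310.37×7 = 373.14 + 1160.66 + 2172.59 = 3706.39
link = 3477.25/3706.39 = 0.938177
Chained index = 100 × 1.084707 × 1.080936 × 0.938177 = 110.0012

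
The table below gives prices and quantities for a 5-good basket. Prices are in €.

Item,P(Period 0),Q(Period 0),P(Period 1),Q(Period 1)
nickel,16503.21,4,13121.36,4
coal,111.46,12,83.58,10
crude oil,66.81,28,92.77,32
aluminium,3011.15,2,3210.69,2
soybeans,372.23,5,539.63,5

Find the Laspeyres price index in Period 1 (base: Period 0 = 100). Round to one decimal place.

Laspeyres price index uses base-period quantities as weights.
ΣP(Period 1)·Q(Period 0) = 13121.36×4 + 83.58×12 + 92.77×28 + 3210.69×2 + 539.63×5 = 52485.44 + 1002.96 + 2597.56 + 6421.38 + 2698.15 = 65205.49
ΣP(Period 0)·Q(Period 0) = 16503.21×4 + 111.46×12 + 66.81×28 + 3011.15×2 + 372.23×5 = 66012.84 + 1337.52 + 1870.68 + 6022.3 + 1861.15 = 77104.49
Index = 65205.49 / 77104.49 × 100 = 84.5677

84.6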